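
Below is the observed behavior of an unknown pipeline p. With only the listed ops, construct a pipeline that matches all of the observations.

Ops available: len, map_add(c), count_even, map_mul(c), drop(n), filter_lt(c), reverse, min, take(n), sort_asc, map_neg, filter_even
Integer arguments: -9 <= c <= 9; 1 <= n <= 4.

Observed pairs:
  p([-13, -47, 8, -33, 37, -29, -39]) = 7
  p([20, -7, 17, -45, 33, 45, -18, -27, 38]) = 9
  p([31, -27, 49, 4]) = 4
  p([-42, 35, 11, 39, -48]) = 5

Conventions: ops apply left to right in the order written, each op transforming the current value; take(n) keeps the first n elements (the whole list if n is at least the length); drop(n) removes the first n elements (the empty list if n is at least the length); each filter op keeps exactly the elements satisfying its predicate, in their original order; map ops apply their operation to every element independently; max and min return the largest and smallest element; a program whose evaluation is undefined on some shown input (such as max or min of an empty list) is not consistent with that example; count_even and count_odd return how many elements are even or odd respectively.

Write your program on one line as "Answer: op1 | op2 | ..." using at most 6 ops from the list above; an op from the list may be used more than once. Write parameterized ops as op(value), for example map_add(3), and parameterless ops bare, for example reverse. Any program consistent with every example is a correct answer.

map_neg | map_mul(-8) | map_mul(8) | map_mul(-1) | count_even

Check, running the answer program on each example:
  [-13, -47, 8, -33, 37, -29, -39] -> [13, 47, -8, 33, -37, 29, 39] -> [-104, -376, 64, -264, 296, -232, -312] -> [-832, -3008, 512, -2112, 2368, -1856, -2496] -> [832, 3008, -512, 2112, -2368, 1856, 2496] -> 7
  [20, -7, 17, -45, 33, 45, -18, -27, 38] -> [-20, 7, -17, 45, -33, -45, 18, 27, -38] -> [160, -56, 136, -360, 264, 360, -144, -216, 304] -> [1280, -448, 1088, -2880, 2112, 2880, -1152, -1728, 2432] -> [-1280, 448, -1088, 2880, -2112, -2880, 1152, 1728, -2432] -> 9
  [31, -27, 49, 4] -> [-31, 27, -49, -4] -> [248, -216, 392, 32] -> [1984, -1728, 3136, 256] -> [-1984, 1728, -3136, -256] -> 4
  [-42, 35, 11, 39, -48] -> [42, -35, -11, -39, 48] -> [-336, 280, 88, 312, -384] -> [-2688, 2240, 704, 2496, -3072] -> [2688, -2240, -704, -2496, 3072] -> 5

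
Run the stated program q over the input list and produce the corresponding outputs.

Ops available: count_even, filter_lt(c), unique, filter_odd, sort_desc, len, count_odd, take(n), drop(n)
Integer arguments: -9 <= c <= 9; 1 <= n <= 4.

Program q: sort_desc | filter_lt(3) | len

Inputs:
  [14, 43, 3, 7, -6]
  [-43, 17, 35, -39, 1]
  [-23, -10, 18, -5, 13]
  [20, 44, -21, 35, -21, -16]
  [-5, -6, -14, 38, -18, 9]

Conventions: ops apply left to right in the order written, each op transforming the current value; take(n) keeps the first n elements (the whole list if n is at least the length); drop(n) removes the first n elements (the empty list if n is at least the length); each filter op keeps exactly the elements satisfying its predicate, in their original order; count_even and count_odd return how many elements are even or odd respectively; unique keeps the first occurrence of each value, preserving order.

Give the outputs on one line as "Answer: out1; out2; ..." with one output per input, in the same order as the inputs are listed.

1; 3; 3; 3; 4

Execution, op by op:
  [14, 43, 3, 7, -6] -> [43, 14, 7, 3, -6] -> [-6] -> 1
  [-43, 17, 35, -39, 1] -> [35, 17, 1, -39, -43] -> [1, -39, -43] -> 3
  [-23, -10, 18, -5, 13] -> [18, 13, -5, -10, -23] -> [-5, -10, -23] -> 3
  [20, 44, -21, 35, -21, -16] -> [44, 35, 20, -16, -21, -21] -> [-16, -21, -21] -> 3
  [-5, -6, -14, 38, -18, 9] -> [38, 9, -5, -6, -14, -18] -> [-5, -6, -14, -18] -> 4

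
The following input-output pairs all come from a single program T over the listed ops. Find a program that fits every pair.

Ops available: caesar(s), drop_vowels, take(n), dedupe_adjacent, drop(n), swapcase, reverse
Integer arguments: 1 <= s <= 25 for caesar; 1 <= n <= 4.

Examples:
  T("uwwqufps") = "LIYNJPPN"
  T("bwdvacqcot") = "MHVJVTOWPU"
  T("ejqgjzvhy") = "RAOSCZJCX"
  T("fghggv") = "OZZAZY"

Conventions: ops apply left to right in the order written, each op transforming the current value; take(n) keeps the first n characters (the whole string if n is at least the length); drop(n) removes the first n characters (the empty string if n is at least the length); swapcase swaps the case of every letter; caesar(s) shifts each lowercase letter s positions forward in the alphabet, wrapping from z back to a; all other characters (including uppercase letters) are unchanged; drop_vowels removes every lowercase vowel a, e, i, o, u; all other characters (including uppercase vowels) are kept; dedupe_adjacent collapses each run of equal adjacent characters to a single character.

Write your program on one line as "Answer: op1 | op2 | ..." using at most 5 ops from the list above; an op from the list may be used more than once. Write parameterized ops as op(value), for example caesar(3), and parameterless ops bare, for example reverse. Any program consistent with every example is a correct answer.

caesar(17) | caesar(19) | caesar(9) | reverse | swapcase

Check, running the answer program on each example:
  "uwwqufps" -> "lnnhlwgj" -> "eggaepzc" -> "nppjnyil" -> "liynjppn" -> "LIYNJPPN"
  "bwdvacqcot" -> "snumrthtfk" -> "lgnfkmamyd" -> "upwotvjvhm" -> "mhvjvtowpu" -> "MHVJVTOWPU"
  "ejqgjzvhy" -> "vahxaqmyp" -> "otaqtjfri" -> "xcjzcsoar" -> "raosczjcx" -> "RAOSCZJCX"
  "fghggv" -> "wxyxxm" -> "pqrqqf" -> "yzazzo" -> "ozzazy" -> "OZZAZY"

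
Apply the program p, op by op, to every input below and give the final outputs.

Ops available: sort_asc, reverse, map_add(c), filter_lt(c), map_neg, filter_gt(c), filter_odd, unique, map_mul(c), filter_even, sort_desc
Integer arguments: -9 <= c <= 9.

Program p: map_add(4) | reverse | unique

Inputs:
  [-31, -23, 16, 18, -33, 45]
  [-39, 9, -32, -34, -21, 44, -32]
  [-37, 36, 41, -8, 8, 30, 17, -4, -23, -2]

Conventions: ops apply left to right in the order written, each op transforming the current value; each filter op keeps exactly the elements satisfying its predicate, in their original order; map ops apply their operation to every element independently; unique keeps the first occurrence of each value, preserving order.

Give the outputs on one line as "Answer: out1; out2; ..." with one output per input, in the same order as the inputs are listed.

[49, -29, 22, 20, -19, -27]; [-28, 48, -17, -30, 13, -35]; [2, -19, 0, 21, 34, 12, -4, 45, 40, -33]

Execution, op by op:
  [-31, -23, 16, 18, -33, 45] -> [-27, -19, 20, 22, -29, 49] -> [49, -29, 22, 20, -19, -27] -> [49, -29, 22, 20, -19, -27]
  [-39, 9, -32, -34, -21, 44, -32] -> [-35, 13, -28, -30, -17, 48, -28] -> [-28, 48, -17, -30, -28, 13, -35] -> [-28, 48, -17, -30, 13, -35]
  [-37, 36, 41, -8, 8, 30, 17, -4, -23, -2] -> [-33, 40, 45, -4, 12, 34, 21, 0, -19, 2] -> [2, -19, 0, 21, 34, 12, -4, 45, 40, -33] -> [2, -19, 0, 21, 34, 12, -4, 45, 40, -33]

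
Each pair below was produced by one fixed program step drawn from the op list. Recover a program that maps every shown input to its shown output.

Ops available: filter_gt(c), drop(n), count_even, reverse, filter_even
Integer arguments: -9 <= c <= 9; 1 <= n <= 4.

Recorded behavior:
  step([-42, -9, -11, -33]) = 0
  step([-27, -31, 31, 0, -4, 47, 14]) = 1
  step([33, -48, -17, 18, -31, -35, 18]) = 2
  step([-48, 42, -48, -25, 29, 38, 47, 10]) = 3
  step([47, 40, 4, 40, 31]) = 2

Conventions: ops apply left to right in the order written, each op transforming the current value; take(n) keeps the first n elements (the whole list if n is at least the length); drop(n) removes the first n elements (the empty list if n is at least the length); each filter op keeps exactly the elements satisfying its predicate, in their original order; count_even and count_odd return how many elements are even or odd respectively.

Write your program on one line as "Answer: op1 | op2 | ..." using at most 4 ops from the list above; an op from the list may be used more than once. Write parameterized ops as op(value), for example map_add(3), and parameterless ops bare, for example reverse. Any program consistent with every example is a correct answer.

reverse | filter_even | filter_gt(6) | count_even

Check, running the answer program on each example:
  [-42, -9, -11, -33] -> [-33, -11, -9, -42] -> [-42] -> [] -> 0
  [-27, -31, 31, 0, -4, 47, 14] -> [14, 47, -4, 0, 31, -31, -27] -> [14, -4, 0] -> [14] -> 1
  [33, -48, -17, 18, -31, -35, 18] -> [18, -35, -31, 18, -17, -48, 33] -> [18, 18, -48] -> [18, 18] -> 2
  [-48, 42, -48, -25, 29, 38, 47, 10] -> [10, 47, 38, 29, -25, -48, 42, -48] -> [10, 38, -48, 42, -48] -> [10, 38, 42] -> 3
  [47, 40, 4, 40, 31] -> [31, 40, 4, 40, 47] -> [40, 4, 40] -> [40, 40] -> 2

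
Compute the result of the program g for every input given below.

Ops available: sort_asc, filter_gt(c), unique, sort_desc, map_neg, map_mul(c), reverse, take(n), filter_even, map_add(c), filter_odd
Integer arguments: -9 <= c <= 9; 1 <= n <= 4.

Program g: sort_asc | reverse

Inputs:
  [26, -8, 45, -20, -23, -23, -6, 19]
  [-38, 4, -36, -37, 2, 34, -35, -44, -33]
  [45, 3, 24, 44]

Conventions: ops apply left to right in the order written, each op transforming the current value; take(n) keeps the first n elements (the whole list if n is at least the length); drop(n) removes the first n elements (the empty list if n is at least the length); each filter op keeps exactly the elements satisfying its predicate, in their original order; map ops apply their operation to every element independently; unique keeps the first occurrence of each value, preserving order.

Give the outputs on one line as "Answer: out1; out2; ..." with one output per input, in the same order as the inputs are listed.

Execution, op by op:
  [26, -8, 45, -20, -23, -23, -6, 19] -> [-23, -23, -20, -8, -6, 19, 26, 45] -> [45, 26, 19, -6, -8, -20, -23, -23]
  [-38, 4, -36, -37, 2, 34, -35, -44, -33] -> [-44, -38, -37, -36, -35, -33, 2, 4, 34] -> [34, 4, 2, -33, -35, -36, -37, -38, -44]
  [45, 3, 24, 44] -> [3, 24, 44, 45] -> [45, 44, 24, 3]

[45, 26, 19, -6, -8, -20, -23, -23]; [34, 4, 2, -33, -35, -36, -37, -38, -44]; [45, 44, 24, 3]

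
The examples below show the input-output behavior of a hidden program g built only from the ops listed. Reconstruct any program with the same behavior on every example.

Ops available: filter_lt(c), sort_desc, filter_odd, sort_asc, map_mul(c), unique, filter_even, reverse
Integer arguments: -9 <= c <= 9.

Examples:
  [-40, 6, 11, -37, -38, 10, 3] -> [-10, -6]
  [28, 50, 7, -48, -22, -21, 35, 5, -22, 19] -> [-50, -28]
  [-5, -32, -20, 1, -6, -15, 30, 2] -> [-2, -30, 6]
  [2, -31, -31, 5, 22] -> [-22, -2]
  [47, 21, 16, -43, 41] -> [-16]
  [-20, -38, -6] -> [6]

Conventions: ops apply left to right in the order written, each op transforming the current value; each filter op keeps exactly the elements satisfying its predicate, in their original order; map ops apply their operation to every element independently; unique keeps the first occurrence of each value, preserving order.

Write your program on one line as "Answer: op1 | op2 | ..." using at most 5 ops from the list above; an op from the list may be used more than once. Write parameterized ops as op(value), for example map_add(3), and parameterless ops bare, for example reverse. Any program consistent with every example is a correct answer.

map_mul(-1) | unique | filter_even | reverse | filter_lt(9)

Check, running the answer program on each example:
  [-40, 6, 11, -37, -38, 10, 3] -> [40, -6, -11, 37, 38, -10, -3] -> [40, -6, -11, 37, 38, -10, -3] -> [40, -6, 38, -10] -> [-10, 38, -6, 40] -> [-10, -6]
  [28, 50, 7, -48, -22, -21, 35, 5, -22, 19] -> [-28, -50, -7, 48, 22, 21, -35, -5, 22, -19] -> [-28, -50, -7, 48, 22, 21, -35, -5, -19] -> [-28, -50, 48, 22] -> [22, 48, -50, -28] -> [-50, -28]
  [-5, -32, -20, 1, -6, -15, 30, 2] -> [5, 32, 20, -1, 6, 15, -30, -2] -> [5, 32, 20, -1, 6, 15, -30, -2] -> [32, 20, 6, -30, -2] -> [-2, -30, 6, 20, 32] -> [-2, -30, 6]
  [2, -31, -31, 5, 22] -> [-2, 31, 31, -5, -22] -> [-2, 31, -5, -22] -> [-2, -22] -> [-22, -2] -> [-22, -2]
  [47, 21, 16, -43, 41] -> [-47, -21, -16, 43, -41] -> [-47, -21, -16, 43, -41] -> [-16] -> [-16] -> [-16]
  [-20, -38, -6] -> [20, 38, 6] -> [20, 38, 6] -> [20, 38, 6] -> [6, 38, 20] -> [6]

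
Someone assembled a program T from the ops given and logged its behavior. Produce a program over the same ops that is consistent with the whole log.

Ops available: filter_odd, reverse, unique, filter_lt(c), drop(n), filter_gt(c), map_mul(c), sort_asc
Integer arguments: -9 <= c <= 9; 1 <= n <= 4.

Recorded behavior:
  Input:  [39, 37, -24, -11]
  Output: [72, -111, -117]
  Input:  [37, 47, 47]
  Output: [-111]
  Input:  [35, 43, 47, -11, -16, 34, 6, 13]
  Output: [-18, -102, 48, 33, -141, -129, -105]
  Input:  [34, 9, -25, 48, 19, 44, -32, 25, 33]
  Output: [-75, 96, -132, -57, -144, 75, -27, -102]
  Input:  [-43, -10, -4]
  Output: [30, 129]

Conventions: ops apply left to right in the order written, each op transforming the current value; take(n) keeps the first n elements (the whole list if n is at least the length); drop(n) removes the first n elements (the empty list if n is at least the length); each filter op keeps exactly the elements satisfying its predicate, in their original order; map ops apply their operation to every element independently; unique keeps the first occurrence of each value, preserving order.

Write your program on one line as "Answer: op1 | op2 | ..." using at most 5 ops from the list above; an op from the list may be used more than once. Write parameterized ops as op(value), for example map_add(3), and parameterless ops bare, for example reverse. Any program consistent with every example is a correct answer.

reverse | unique | map_mul(-3) | drop(1)

Check, running the answer program on each example:
  [39, 37, -24, -11] -> [-11, -24, 37, 39] -> [-11, -24, 37, 39] -> [33, 72, -111, -117] -> [72, -111, -117]
  [37, 47, 47] -> [47, 47, 37] -> [47, 37] -> [-141, -111] -> [-111]
  [35, 43, 47, -11, -16, 34, 6, 13] -> [13, 6, 34, -16, -11, 47, 43, 35] -> [13, 6, 34, -16, -11, 47, 43, 35] -> [-39, -18, -102, 48, 33, -141, -129, -105] -> [-18, -102, 48, 33, -141, -129, -105]
  [34, 9, -25, 48, 19, 44, -32, 25, 33] -> [33, 25, -32, 44, 19, 48, -25, 9, 34] -> [33, 25, -32, 44, 19, 48, -25, 9, 34] -> [-99, -75, 96, -132, -57, -144, 75, -27, -102] -> [-75, 96, -132, -57, -144, 75, -27, -102]
  [-43, -10, -4] -> [-4, -10, -43] -> [-4, -10, -43] -> [12, 30, 129] -> [30, 129]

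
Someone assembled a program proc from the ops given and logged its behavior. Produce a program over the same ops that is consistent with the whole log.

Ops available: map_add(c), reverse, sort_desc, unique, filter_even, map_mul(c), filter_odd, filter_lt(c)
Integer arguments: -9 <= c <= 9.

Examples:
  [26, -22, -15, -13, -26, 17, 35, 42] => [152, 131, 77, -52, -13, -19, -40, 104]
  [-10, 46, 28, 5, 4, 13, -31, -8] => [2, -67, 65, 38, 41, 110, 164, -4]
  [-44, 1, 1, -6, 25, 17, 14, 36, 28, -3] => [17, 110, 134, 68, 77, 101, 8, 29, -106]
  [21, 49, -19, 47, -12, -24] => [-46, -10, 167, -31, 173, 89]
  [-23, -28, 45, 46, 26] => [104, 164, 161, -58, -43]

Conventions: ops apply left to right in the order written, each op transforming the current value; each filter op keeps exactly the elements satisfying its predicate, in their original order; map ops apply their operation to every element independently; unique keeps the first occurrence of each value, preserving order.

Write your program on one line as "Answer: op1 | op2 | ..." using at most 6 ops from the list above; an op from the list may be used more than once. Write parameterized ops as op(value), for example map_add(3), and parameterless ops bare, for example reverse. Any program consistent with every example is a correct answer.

reverse | map_add(9) | map_mul(3) | map_add(-1) | unique

Check, running the answer program on each example:
  [26, -22, -15, -13, -26, 17, 35, 42] -> [42, 35, 17, -26, -13, -15, -22, 26] -> [51, 44, 26, -17, -4, -6, -13, 35] -> [153, 132, 78, -51, -12, -18, -39, 105] -> [152, 131, 77, -52, -13, -19, -40, 104] -> [152, 131, 77, -52, -13, -19, -40, 104]
  [-10, 46, 28, 5, 4, 13, -31, -8] -> [-8, -31, 13, 4, 5, 28, 46, -10] -> [1, -22, 22, 13, 14, 37, 55, -1] -> [3, -66, 66, 39, 42, 111, 165, -3] -> [2, -67, 65, 38, 41, 110, 164, -4] -> [2, -67, 65, 38, 41, 110, 164, -4]
  [-44, 1, 1, -6, 25, 17, 14, 36, 28, -3] -> [-3, 28, 36, 14, 17, 25, -6, 1, 1, -44] -> [6, 37, 45, 23, 26, 34, 3, 10, 10, -35] -> [18, 111, 135, 69, 78, 102, 9, 30, 30, -105] -> [17, 110, 134, 68, 77, 101, 8, 29, 29, -106] -> [17, 110, 134, 68, 77, 101, 8, 29, -106]
  [21, 49, -19, 47, -12, -24] -> [-24, -12, 47, -19, 49, 21] -> [-15, -3, 56, -10, 58, 30] -> [-45, -9, 168, -30, 174, 90] -> [-46, -10, 167, -31, 173, 89] -> [-46, -10, 167, -31, 173, 89]
  [-23, -28, 45, 46, 26] -> [26, 46, 45, -28, -23] -> [35, 55, 54, -19, -14] -> [105, 165, 162, -57, -42] -> [104, 164, 161, -58, -43] -> [104, 164, 161, -58, -43]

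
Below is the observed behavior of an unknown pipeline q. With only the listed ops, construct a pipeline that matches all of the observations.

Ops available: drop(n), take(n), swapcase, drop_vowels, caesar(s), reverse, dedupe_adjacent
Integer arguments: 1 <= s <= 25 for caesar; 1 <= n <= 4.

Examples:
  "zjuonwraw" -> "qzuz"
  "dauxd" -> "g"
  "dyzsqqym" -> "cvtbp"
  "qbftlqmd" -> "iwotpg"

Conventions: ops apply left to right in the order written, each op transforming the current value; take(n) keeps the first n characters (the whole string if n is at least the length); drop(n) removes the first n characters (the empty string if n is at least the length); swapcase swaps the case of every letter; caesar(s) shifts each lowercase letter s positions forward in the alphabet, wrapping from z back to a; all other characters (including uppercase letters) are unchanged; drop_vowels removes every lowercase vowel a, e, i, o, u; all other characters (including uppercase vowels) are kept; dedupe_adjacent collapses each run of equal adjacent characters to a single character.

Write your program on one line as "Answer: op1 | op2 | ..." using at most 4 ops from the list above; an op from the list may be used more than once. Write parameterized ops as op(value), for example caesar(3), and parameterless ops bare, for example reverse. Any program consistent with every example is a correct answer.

dedupe_adjacent | drop_vowels | drop(2) | caesar(3)

Check, running the answer program on each example:
  "zjuonwraw" -> "zjuonwraw" -> "zjnwrw" -> "nwrw" -> "qzuz"
  "dauxd" -> "dauxd" -> "dxd" -> "d" -> "g"
  "dyzsqqym" -> "dyzsqym" -> "dyzsqym" -> "zsqym" -> "cvtbp"
  "qbftlqmd" -> "qbftlqmd" -> "qbftlqmd" -> "ftlqmd" -> "iwotpg"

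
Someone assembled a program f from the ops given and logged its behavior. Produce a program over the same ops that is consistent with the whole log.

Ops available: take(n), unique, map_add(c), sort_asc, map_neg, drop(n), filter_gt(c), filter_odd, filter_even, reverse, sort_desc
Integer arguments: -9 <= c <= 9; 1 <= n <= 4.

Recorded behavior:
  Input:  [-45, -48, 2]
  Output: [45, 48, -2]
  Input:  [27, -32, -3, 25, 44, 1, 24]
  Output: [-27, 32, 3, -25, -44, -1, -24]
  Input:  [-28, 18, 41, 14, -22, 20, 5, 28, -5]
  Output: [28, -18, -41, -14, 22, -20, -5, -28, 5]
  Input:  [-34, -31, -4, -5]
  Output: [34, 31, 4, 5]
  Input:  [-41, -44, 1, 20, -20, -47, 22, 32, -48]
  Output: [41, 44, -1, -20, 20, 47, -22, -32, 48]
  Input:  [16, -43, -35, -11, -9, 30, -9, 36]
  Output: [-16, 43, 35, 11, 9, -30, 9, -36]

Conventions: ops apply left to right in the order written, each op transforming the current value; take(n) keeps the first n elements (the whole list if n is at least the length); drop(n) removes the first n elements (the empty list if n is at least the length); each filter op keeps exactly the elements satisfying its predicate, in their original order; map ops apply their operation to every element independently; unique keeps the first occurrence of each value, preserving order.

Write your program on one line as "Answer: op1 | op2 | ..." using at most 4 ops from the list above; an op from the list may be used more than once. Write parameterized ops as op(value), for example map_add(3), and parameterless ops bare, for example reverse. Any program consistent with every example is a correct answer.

reverse | map_neg | reverse

Check, running the answer program on each example:
  [-45, -48, 2] -> [2, -48, -45] -> [-2, 48, 45] -> [45, 48, -2]
  [27, -32, -3, 25, 44, 1, 24] -> [24, 1, 44, 25, -3, -32, 27] -> [-24, -1, -44, -25, 3, 32, -27] -> [-27, 32, 3, -25, -44, -1, -24]
  [-28, 18, 41, 14, -22, 20, 5, 28, -5] -> [-5, 28, 5, 20, -22, 14, 41, 18, -28] -> [5, -28, -5, -20, 22, -14, -41, -18, 28] -> [28, -18, -41, -14, 22, -20, -5, -28, 5]
  [-34, -31, -4, -5] -> [-5, -4, -31, -34] -> [5, 4, 31, 34] -> [34, 31, 4, 5]
  [-41, -44, 1, 20, -20, -47, 22, 32, -48] -> [-48, 32, 22, -47, -20, 20, 1, -44, -41] -> [48, -32, -22, 47, 20, -20, -1, 44, 41] -> [41, 44, -1, -20, 20, 47, -22, -32, 48]
  [16, -43, -35, -11, -9, 30, -9, 36] -> [36, -9, 30, -9, -11, -35, -43, 16] -> [-36, 9, -30, 9, 11, 35, 43, -16] -> [-16, 43, 35, 11, 9, -30, 9, -36]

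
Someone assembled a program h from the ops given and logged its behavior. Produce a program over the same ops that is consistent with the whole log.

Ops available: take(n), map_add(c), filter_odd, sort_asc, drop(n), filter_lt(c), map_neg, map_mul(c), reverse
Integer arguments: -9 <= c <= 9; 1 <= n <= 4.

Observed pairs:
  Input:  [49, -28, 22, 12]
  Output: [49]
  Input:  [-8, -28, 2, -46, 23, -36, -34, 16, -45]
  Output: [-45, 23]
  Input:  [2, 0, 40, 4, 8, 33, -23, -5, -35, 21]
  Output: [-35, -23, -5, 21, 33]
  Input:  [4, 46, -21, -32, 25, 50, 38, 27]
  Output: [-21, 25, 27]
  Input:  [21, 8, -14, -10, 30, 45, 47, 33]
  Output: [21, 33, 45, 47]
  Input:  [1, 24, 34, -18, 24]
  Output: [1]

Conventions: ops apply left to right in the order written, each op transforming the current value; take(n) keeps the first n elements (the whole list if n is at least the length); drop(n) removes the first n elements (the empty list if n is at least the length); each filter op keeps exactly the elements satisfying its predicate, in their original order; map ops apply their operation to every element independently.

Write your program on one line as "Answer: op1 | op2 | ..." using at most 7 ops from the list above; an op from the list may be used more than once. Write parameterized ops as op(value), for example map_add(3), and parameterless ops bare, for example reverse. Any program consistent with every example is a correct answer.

sort_asc | reverse | map_neg | filter_odd | map_neg | sort_asc

Check, running the answer program on each example:
  [49, -28, 22, 12] -> [-28, 12, 22, 49] -> [49, 22, 12, -28] -> [-49, -22, -12, 28] -> [-49] -> [49] -> [49]
  [-8, -28, 2, -46, 23, -36, -34, 16, -45] -> [-46, -45, -36, -34, -28, -8, 2, 16, 23] -> [23, 16, 2, -8, -28, -34, -36, -45, -46] -> [-23, -16, -2, 8, 28, 34, 36, 45, 46] -> [-23, 45] -> [23, -45] -> [-45, 23]
  [2, 0, 40, 4, 8, 33, -23, -5, -35, 21] -> [-35, -23, -5, 0, 2, 4, 8, 21, 33, 40] -> [40, 33, 21, 8, 4, 2, 0, -5, -23, -35] -> [-40, -33, -21, -8, -4, -2, 0, 5, 23, 35] -> [-33, -21, 5, 23, 35] -> [33, 21, -5, -23, -35] -> [-35, -23, -5, 21, 33]
  [4, 46, -21, -32, 25, 50, 38, 27] -> [-32, -21, 4, 25, 27, 38, 46, 50] -> [50, 46, 38, 27, 25, 4, -21, -32] -> [-50, -46, -38, -27, -25, -4, 21, 32] -> [-27, -25, 21] -> [27, 25, -21] -> [-21, 25, 27]
  [21, 8, -14, -10, 30, 45, 47, 33] -> [-14, -10, 8, 21, 30, 33, 45, 47] -> [47, 45, 33, 30, 21, 8, -10, -14] -> [-47, -45, -33, -30, -21, -8, 10, 14] -> [-47, -45, -33, -21] -> [47, 45, 33, 21] -> [21, 33, 45, 47]
  [1, 24, 34, -18, 24] -> [-18, 1, 24, 24, 34] -> [34, 24, 24, 1, -18] -> [-34, -24, -24, -1, 18] -> [-1] -> [1] -> [1]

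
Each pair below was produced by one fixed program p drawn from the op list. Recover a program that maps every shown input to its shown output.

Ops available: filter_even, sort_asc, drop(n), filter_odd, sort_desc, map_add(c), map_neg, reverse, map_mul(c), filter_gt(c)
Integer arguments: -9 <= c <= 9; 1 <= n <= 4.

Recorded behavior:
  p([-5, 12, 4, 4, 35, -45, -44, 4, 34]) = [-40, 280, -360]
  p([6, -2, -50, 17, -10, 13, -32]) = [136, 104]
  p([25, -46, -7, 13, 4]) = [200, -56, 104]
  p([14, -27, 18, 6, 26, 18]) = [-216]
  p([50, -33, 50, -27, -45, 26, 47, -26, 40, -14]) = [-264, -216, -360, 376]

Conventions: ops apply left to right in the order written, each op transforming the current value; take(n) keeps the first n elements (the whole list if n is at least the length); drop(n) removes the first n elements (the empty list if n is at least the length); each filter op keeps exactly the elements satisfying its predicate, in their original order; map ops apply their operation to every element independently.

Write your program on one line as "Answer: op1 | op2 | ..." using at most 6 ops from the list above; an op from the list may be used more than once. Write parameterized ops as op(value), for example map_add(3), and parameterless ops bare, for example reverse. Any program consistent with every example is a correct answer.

filter_odd | map_mul(-2) | reverse | map_mul(4) | map_neg | reverse

Check, running the answer program on each example:
  [-5, 12, 4, 4, 35, -45, -44, 4, 34] -> [-5, 35, -45] -> [10, -70, 90] -> [90, -70, 10] -> [360, -280, 40] -> [-360, 280, -40] -> [-40, 280, -360]
  [6, -2, -50, 17, -10, 13, -32] -> [17, 13] -> [-34, -26] -> [-26, -34] -> [-104, -136] -> [104, 136] -> [136, 104]
  [25, -46, -7, 13, 4] -> [25, -7, 13] -> [-50, 14, -26] -> [-26, 14, -50] -> [-104, 56, -200] -> [104, -56, 200] -> [200, -56, 104]
  [14, -27, 18, 6, 26, 18] -> [-27] -> [54] -> [54] -> [216] -> [-216] -> [-216]
  [50, -33, 50, -27, -45, 26, 47, -26, 40, -14] -> [-33, -27, -45, 47] -> [66, 54, 90, -94] -> [-94, 90, 54, 66] -> [-376, 360, 216, 264] -> [376, -360, -216, -264] -> [-264, -216, -360, 376]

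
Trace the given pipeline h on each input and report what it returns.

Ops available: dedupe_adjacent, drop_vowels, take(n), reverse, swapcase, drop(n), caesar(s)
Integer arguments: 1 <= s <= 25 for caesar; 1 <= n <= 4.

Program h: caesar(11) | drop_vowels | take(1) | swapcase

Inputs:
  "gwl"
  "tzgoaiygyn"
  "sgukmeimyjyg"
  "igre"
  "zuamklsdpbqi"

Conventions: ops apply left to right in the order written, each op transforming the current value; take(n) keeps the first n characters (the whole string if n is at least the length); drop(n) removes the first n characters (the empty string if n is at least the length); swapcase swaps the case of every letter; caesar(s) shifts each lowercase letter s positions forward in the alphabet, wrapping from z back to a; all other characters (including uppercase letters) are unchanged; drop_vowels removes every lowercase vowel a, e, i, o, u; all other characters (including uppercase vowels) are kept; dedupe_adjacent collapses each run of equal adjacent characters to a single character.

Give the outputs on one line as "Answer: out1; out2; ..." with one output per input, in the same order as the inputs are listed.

"R"; "K"; "D"; "T"; "K"

Execution, op by op:
  "gwl" -> "rhw" -> "rhw" -> "r" -> "R"
  "tzgoaiygyn" -> "ekrzltjrjy" -> "krzltjrjy" -> "k" -> "K"
  "sgukmeimyjyg" -> "drfvxptxjujr" -> "drfvxptxjjr" -> "d" -> "D"
  "igre" -> "trcp" -> "trcp" -> "t" -> "T"
  "zuamklsdpbqi" -> "kflxvwdoambt" -> "kflxvwdmbt" -> "k" -> "K"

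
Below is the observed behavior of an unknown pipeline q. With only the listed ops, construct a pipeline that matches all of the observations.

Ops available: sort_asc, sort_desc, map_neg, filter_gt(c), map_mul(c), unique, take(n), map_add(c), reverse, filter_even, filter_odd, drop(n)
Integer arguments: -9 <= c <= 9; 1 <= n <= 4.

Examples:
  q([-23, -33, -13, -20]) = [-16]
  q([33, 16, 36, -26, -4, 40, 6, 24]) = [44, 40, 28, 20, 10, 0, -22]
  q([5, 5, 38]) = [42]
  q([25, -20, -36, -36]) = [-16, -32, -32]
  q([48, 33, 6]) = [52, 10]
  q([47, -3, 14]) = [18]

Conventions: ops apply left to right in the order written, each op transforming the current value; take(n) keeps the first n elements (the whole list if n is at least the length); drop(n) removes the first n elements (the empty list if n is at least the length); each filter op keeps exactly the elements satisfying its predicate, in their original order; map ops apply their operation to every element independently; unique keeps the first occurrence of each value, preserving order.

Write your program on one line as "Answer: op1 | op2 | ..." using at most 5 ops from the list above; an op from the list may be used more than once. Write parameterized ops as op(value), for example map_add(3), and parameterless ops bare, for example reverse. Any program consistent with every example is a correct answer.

reverse | map_add(4) | reverse | sort_desc | filter_even

Check, running the answer program on each example:
  [-23, -33, -13, -20] -> [-20, -13, -33, -23] -> [-16, -9, -29, -19] -> [-19, -29, -9, -16] -> [-9, -16, -19, -29] -> [-16]
  [33, 16, 36, -26, -4, 40, 6, 24] -> [24, 6, 40, -4, -26, 36, 16, 33] -> [28, 10, 44, 0, -22, 40, 20, 37] -> [37, 20, 40, -22, 0, 44, 10, 28] -> [44, 40, 37, 28, 20, 10, 0, -22] -> [44, 40, 28, 20, 10, 0, -22]
  [5, 5, 38] -> [38, 5, 5] -> [42, 9, 9] -> [9, 9, 42] -> [42, 9, 9] -> [42]
  [25, -20, -36, -36] -> [-36, -36, -20, 25] -> [-32, -32, -16, 29] -> [29, -16, -32, -32] -> [29, -16, -32, -32] -> [-16, -32, -32]
  [48, 33, 6] -> [6, 33, 48] -> [10, 37, 52] -> [52, 37, 10] -> [52, 37, 10] -> [52, 10]
  [47, -3, 14] -> [14, -3, 47] -> [18, 1, 51] -> [51, 1, 18] -> [51, 18, 1] -> [18]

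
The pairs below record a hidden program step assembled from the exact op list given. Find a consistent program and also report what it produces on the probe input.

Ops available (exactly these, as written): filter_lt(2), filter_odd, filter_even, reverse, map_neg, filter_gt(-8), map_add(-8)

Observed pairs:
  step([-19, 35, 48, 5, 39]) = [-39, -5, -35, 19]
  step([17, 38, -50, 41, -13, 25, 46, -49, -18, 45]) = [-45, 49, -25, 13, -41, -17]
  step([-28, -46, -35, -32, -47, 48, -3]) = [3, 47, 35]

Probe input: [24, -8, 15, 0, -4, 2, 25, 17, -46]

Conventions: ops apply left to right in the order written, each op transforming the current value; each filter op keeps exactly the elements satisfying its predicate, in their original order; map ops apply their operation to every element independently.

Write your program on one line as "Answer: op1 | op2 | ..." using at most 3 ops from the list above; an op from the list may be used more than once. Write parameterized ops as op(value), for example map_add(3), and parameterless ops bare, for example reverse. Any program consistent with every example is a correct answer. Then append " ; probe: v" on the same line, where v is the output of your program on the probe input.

reverse | map_neg | filter_odd ; probe: [-17, -25, -15]

Check, running the answer program on each example:
  [-19, 35, 48, 5, 39] -> [39, 5, 48, 35, -19] -> [-39, -5, -48, -35, 19] -> [-39, -5, -35, 19]
  [17, 38, -50, 41, -13, 25, 46, -49, -18, 45] -> [45, -18, -49, 46, 25, -13, 41, -50, 38, 17] -> [-45, 18, 49, -46, -25, 13, -41, 50, -38, -17] -> [-45, 49, -25, 13, -41, -17]
  [-28, -46, -35, -32, -47, 48, -3] -> [-3, 48, -47, -32, -35, -46, -28] -> [3, -48, 47, 32, 35, 46, 28] -> [3, 47, 35]
  probe: [24, -8, 15, 0, -4, 2, 25, 17, -46] -> [-46, 17, 25, 2, -4, 0, 15, -8, 24] -> [46, -17, -25, -2, 4, 0, -15, 8, -24] -> [-17, -25, -15]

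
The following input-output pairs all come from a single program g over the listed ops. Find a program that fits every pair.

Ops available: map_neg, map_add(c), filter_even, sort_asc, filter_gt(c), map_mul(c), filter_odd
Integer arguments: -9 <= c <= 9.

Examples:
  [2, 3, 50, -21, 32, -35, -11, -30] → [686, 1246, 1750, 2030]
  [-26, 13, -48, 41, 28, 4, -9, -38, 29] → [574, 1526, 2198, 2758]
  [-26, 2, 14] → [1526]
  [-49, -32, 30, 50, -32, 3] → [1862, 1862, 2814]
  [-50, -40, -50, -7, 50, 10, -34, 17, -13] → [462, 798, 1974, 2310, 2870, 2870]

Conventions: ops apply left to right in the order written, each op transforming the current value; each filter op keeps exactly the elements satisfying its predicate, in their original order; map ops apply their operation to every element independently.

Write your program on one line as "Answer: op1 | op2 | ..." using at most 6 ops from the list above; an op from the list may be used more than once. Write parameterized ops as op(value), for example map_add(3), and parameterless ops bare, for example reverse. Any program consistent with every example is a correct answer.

map_mul(-8) | map_add(9) | map_mul(7) | map_add(7) | filter_gt(-9) | sort_asc

Check, running the answer program on each example:
  [2, 3, 50, -21, 32, -35, -11, -30] -> [-16, -24, -400, 168, -256, 280, 88, 240] -> [-7, -15, -391, 177, -247, 289, 97, 249] -> [-49, -105, -2737, 1239, -1729, 2023, 679, 1743] -> [-42, -98, -2730, 1246, -1722, 2030, 686, 1750] -> [1246, 2030, 686, 1750] -> [686, 1246, 1750, 2030]
  [-26, 13, -48, 41, 28, 4, -9, -38, 29] -> [208, -104, 384, -328, -224, -32, 72, 304, -232] -> [217, -95, 393, -319, -215, -23, 81, 313, -223] -> [1519, -665, 2751, -2233, -1505, -161, 567, 2191, -1561] -> [1526, -658, 2758, -2226, -1498, -154, 574, 2198, -1554] -> [1526, 2758, 574, 2198] -> [574, 1526, 2198, 2758]
  [-26, 2, 14] -> [208, -16, -112] -> [217, -7, -103] -> [1519, -49, -721] -> [1526, -42, -714] -> [1526] -> [1526]
  [-49, -32, 30, 50, -32, 3] -> [392, 256, -240, -400, 256, -24] -> [401, 265, -231, -391, 265, -15] -> [2807, 1855, -1617, -2737, 1855, -105] -> [2814, 1862, -1610, -2730, 1862, -98] -> [2814, 1862, 1862] -> [1862, 1862, 2814]
  [-50, -40, -50, -7, 50, 10, -34, 17, -13] -> [400, 320, 400, 56, -400, -80, 272, -136, 104] -> [409, 329, 409, 65, -391, -71, 281, -127, 113] -> [2863, 2303, 2863, 455, -2737, -497, 1967, -889, 791] -> [2870, 2310, 2870, 462, -2730, -490, 1974, -882, 798] -> [2870, 2310, 2870, 462, 1974, 798] -> [462, 798, 1974, 2310, 2870, 2870]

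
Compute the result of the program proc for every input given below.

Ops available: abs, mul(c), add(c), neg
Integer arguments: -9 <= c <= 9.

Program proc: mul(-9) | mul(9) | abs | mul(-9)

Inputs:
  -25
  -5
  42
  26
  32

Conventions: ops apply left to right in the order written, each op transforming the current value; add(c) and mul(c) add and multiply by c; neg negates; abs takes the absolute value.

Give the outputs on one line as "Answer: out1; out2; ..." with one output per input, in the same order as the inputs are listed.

Execution, op by op:
  -25 -> 225 -> 2025 -> 2025 -> -18225
  -5 -> 45 -> 405 -> 405 -> -3645
  42 -> -378 -> -3402 -> 3402 -> -30618
  26 -> -234 -> -2106 -> 2106 -> -18954
  32 -> -288 -> -2592 -> 2592 -> -23328

-18225; -3645; -30618; -18954; -23328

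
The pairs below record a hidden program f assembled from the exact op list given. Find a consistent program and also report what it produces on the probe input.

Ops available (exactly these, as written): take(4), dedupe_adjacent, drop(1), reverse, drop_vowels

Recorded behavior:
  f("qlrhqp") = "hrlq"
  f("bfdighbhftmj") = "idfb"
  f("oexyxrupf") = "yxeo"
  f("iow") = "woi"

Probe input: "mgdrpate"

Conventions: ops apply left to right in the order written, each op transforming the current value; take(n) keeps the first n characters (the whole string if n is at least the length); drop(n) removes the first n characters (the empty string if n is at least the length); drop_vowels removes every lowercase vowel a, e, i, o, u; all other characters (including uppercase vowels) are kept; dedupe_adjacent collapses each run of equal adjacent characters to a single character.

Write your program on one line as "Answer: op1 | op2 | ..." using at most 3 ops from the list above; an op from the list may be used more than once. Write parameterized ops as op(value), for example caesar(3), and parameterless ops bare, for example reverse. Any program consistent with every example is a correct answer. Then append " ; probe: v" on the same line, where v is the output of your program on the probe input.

take(4) | reverse ; probe: "rdgm"

Check, running the answer program on each example:
  "qlrhqp" -> "qlrh" -> "hrlq"
  "bfdighbhftmj" -> "bfdi" -> "idfb"
  "oexyxrupf" -> "oexy" -> "yxeo"
  "iow" -> "iow" -> "woi"
  probe: "mgdrpate" -> "mgdr" -> "rdgm"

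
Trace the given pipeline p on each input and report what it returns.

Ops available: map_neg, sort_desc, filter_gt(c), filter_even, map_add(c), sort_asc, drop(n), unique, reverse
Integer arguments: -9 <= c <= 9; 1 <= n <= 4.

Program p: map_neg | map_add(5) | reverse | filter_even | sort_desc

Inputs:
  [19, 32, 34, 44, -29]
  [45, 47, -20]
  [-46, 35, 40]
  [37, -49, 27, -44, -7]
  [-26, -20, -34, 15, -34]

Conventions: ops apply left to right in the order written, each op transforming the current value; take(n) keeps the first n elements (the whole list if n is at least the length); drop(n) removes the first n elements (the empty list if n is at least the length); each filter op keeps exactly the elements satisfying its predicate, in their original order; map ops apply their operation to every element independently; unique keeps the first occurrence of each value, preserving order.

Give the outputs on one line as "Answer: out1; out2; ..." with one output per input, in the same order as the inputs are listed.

Execution, op by op:
  [19, 32, 34, 44, -29] -> [-19, -32, -34, -44, 29] -> [-14, -27, -29, -39, 34] -> [34, -39, -29, -27, -14] -> [34, -14] -> [34, -14]
  [45, 47, -20] -> [-45, -47, 20] -> [-40, -42, 25] -> [25, -42, -40] -> [-42, -40] -> [-40, -42]
  [-46, 35, 40] -> [46, -35, -40] -> [51, -30, -35] -> [-35, -30, 51] -> [-30] -> [-30]
  [37, -49, 27, -44, -7] -> [-37, 49, -27, 44, 7] -> [-32, 54, -22, 49, 12] -> [12, 49, -22, 54, -32] -> [12, -22, 54, -32] -> [54, 12, -22, -32]
  [-26, -20, -34, 15, -34] -> [26, 20, 34, -15, 34] -> [31, 25, 39, -10, 39] -> [39, -10, 39, 25, 31] -> [-10] -> [-10]

[34, -14]; [-40, -42]; [-30]; [54, 12, -22, -32]; [-10]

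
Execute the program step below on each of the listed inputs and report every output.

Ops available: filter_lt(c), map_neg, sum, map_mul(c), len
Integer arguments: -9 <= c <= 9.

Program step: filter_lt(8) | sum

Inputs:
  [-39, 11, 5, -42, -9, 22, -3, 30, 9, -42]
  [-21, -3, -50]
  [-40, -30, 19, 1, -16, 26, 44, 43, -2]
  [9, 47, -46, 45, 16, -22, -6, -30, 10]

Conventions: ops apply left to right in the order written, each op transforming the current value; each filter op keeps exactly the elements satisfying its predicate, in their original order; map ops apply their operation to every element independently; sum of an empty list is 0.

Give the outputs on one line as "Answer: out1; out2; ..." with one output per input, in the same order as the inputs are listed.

Execution, op by op:
  [-39, 11, 5, -42, -9, 22, -3, 30, 9, -42] -> [-39, 5, -42, -9, -3, -42] -> -130
  [-21, -3, -50] -> [-21, -3, -50] -> -74
  [-40, -30, 19, 1, -16, 26, 44, 43, -2] -> [-40, -30, 1, -16, -2] -> -87
  [9, 47, -46, 45, 16, -22, -6, -30, 10] -> [-46, -22, -6, -30] -> -104

-130; -74; -87; -104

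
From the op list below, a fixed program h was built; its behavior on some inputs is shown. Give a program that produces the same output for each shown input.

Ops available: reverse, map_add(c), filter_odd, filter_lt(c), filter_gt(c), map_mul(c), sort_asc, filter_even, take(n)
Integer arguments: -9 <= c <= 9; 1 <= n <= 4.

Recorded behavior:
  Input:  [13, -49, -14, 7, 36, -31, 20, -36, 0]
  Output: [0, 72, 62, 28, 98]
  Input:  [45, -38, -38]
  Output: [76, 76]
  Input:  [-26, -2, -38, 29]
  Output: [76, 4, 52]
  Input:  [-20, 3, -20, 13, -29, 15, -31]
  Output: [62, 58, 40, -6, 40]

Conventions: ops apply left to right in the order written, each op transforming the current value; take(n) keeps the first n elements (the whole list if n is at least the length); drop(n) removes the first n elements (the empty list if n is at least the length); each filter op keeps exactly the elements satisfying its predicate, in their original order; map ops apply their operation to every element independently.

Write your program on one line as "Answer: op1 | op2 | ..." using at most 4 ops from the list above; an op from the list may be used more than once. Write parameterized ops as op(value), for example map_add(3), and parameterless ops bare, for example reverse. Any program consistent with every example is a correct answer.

filter_lt(6) | reverse | map_mul(-2)

Check, running the answer program on each example:
  [13, -49, -14, 7, 36, -31, 20, -36, 0] -> [-49, -14, -31, -36, 0] -> [0, -36, -31, -14, -49] -> [0, 72, 62, 28, 98]
  [45, -38, -38] -> [-38, -38] -> [-38, -38] -> [76, 76]
  [-26, -2, -38, 29] -> [-26, -2, -38] -> [-38, -2, -26] -> [76, 4, 52]
  [-20, 3, -20, 13, -29, 15, -31] -> [-20, 3, -20, -29, -31] -> [-31, -29, -20, 3, -20] -> [62, 58, 40, -6, 40]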